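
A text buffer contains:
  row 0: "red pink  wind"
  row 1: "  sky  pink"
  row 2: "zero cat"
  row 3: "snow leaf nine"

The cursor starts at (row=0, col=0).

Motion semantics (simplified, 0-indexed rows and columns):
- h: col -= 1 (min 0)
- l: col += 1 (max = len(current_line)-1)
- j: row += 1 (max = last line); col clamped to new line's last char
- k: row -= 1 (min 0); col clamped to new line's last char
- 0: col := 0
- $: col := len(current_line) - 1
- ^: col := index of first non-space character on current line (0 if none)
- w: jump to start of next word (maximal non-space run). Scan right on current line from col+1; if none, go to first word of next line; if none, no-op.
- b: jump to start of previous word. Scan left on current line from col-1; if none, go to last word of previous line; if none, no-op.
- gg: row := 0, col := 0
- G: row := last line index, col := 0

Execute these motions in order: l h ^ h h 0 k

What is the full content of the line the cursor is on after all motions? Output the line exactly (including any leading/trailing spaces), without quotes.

Answer: red pink  wind

Derivation:
After 1 (l): row=0 col=1 char='e'
After 2 (h): row=0 col=0 char='r'
After 3 (^): row=0 col=0 char='r'
After 4 (h): row=0 col=0 char='r'
After 5 (h): row=0 col=0 char='r'
After 6 (0): row=0 col=0 char='r'
After 7 (k): row=0 col=0 char='r'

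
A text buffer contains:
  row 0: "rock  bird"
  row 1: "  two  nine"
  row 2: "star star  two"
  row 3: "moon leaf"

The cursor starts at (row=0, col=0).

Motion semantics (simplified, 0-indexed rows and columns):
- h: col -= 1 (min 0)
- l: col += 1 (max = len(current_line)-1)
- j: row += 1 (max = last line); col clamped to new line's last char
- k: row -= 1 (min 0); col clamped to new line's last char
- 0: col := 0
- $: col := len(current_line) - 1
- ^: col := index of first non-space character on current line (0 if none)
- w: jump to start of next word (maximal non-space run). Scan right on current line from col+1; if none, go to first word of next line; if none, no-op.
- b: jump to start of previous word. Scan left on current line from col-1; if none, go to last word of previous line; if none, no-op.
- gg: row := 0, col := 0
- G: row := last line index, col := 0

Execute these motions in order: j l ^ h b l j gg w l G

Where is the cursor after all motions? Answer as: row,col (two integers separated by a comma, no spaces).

Answer: 3,0

Derivation:
After 1 (j): row=1 col=0 char='_'
After 2 (l): row=1 col=1 char='_'
After 3 (^): row=1 col=2 char='t'
After 4 (h): row=1 col=1 char='_'
After 5 (b): row=0 col=6 char='b'
After 6 (l): row=0 col=7 char='i'
After 7 (j): row=1 col=7 char='n'
After 8 (gg): row=0 col=0 char='r'
After 9 (w): row=0 col=6 char='b'
After 10 (l): row=0 col=7 char='i'
After 11 (G): row=3 col=0 char='m'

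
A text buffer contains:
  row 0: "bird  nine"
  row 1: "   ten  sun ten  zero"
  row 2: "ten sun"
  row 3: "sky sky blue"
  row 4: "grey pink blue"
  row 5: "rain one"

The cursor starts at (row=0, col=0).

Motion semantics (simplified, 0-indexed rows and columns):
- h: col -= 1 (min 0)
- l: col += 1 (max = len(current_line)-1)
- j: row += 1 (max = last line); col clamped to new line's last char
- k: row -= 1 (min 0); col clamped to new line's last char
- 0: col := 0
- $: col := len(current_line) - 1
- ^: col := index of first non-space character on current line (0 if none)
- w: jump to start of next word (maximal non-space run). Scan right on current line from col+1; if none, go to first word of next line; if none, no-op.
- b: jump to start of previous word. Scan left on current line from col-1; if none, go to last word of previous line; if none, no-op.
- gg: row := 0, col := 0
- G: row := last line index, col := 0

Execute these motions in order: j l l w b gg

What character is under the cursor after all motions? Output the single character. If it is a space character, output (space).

After 1 (j): row=1 col=0 char='_'
After 2 (l): row=1 col=1 char='_'
After 3 (l): row=1 col=2 char='_'
After 4 (w): row=1 col=3 char='t'
After 5 (b): row=0 col=6 char='n'
After 6 (gg): row=0 col=0 char='b'

Answer: b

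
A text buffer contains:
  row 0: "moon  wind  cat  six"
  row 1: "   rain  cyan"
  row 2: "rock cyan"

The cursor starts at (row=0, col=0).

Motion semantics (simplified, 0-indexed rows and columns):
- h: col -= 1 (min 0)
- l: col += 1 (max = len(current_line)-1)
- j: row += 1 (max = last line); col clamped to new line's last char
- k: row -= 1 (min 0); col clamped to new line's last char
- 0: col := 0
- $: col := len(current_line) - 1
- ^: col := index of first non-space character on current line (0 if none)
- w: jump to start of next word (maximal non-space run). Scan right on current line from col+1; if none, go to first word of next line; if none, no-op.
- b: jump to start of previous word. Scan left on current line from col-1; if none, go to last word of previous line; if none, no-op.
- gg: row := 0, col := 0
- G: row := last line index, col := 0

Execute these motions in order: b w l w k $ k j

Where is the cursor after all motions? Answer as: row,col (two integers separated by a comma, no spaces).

After 1 (b): row=0 col=0 char='m'
After 2 (w): row=0 col=6 char='w'
After 3 (l): row=0 col=7 char='i'
After 4 (w): row=0 col=12 char='c'
After 5 (k): row=0 col=12 char='c'
After 6 ($): row=0 col=19 char='x'
After 7 (k): row=0 col=19 char='x'
After 8 (j): row=1 col=12 char='n'

Answer: 1,12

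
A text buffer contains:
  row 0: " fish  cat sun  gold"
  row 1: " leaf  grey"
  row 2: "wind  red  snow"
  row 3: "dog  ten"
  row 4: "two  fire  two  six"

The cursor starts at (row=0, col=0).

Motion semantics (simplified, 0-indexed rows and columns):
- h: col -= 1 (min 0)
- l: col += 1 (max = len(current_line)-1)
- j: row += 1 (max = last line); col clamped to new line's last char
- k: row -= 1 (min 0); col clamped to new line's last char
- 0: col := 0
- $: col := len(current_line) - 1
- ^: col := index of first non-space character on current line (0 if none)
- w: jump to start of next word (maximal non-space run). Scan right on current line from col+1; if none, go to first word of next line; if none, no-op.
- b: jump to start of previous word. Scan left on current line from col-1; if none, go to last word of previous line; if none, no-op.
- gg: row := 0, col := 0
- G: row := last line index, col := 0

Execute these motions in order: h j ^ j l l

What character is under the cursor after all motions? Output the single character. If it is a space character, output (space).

Answer: d

Derivation:
After 1 (h): row=0 col=0 char='_'
After 2 (j): row=1 col=0 char='_'
After 3 (^): row=1 col=1 char='l'
After 4 (j): row=2 col=1 char='i'
After 5 (l): row=2 col=2 char='n'
After 6 (l): row=2 col=3 char='d'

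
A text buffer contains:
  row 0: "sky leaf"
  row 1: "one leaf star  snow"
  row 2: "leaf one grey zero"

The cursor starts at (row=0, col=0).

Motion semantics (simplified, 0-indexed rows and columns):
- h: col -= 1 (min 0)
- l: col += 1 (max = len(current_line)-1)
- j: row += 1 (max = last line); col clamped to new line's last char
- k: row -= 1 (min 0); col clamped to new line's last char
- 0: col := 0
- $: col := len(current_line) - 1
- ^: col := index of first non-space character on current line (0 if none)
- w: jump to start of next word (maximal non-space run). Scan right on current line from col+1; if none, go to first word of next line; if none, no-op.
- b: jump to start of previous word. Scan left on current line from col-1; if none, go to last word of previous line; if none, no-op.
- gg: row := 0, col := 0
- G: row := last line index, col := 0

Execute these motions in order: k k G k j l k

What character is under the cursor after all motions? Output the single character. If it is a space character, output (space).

Answer: n

Derivation:
After 1 (k): row=0 col=0 char='s'
After 2 (k): row=0 col=0 char='s'
After 3 (G): row=2 col=0 char='l'
After 4 (k): row=1 col=0 char='o'
After 5 (j): row=2 col=0 char='l'
After 6 (l): row=2 col=1 char='e'
After 7 (k): row=1 col=1 char='n'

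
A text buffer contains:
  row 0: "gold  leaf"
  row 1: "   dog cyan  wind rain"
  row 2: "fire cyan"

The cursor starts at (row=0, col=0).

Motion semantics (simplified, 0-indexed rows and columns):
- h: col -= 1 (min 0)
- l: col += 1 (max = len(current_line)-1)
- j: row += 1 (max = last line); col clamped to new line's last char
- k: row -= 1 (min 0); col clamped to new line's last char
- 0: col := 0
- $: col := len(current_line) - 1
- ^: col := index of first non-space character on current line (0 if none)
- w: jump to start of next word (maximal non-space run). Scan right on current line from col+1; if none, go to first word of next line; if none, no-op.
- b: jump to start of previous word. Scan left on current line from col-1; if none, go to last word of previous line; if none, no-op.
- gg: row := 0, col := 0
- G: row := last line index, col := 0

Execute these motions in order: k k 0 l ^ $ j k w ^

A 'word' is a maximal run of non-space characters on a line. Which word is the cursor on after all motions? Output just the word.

After 1 (k): row=0 col=0 char='g'
After 2 (k): row=0 col=0 char='g'
After 3 (0): row=0 col=0 char='g'
After 4 (l): row=0 col=1 char='o'
After 5 (^): row=0 col=0 char='g'
After 6 ($): row=0 col=9 char='f'
After 7 (j): row=1 col=9 char='a'
After 8 (k): row=0 col=9 char='f'
After 9 (w): row=1 col=3 char='d'
After 10 (^): row=1 col=3 char='d'

Answer: dog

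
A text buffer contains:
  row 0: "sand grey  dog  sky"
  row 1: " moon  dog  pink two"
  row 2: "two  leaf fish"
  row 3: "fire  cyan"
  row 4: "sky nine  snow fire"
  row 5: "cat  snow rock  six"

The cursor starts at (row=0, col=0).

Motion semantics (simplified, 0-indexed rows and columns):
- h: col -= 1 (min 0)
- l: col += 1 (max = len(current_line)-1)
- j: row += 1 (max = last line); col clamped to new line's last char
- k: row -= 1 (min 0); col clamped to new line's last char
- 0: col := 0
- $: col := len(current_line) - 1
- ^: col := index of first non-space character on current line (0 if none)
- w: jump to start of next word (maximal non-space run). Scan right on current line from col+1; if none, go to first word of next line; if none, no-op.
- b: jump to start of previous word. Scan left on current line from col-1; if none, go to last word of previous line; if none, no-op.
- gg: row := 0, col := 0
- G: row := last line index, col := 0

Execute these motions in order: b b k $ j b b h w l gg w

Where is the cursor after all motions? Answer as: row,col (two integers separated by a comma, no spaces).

Answer: 0,5

Derivation:
After 1 (b): row=0 col=0 char='s'
After 2 (b): row=0 col=0 char='s'
After 3 (k): row=0 col=0 char='s'
After 4 ($): row=0 col=18 char='y'
After 5 (j): row=1 col=18 char='w'
After 6 (b): row=1 col=17 char='t'
After 7 (b): row=1 col=12 char='p'
After 8 (h): row=1 col=11 char='_'
After 9 (w): row=1 col=12 char='p'
After 10 (l): row=1 col=13 char='i'
After 11 (gg): row=0 col=0 char='s'
After 12 (w): row=0 col=5 char='g'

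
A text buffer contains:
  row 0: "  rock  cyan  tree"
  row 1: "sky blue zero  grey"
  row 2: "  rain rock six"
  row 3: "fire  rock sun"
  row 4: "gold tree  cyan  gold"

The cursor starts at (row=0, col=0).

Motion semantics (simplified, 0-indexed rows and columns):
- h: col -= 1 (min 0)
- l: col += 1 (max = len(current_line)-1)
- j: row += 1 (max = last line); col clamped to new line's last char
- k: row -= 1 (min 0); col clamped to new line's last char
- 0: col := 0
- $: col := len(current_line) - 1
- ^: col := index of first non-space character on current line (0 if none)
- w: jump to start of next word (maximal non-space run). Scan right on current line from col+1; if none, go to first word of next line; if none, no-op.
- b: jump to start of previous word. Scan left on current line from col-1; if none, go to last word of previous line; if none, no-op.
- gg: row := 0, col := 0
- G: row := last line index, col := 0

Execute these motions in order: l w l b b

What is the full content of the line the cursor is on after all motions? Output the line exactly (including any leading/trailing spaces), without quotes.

Answer:   rock  cyan  tree

Derivation:
After 1 (l): row=0 col=1 char='_'
After 2 (w): row=0 col=2 char='r'
After 3 (l): row=0 col=3 char='o'
After 4 (b): row=0 col=2 char='r'
After 5 (b): row=0 col=2 char='r'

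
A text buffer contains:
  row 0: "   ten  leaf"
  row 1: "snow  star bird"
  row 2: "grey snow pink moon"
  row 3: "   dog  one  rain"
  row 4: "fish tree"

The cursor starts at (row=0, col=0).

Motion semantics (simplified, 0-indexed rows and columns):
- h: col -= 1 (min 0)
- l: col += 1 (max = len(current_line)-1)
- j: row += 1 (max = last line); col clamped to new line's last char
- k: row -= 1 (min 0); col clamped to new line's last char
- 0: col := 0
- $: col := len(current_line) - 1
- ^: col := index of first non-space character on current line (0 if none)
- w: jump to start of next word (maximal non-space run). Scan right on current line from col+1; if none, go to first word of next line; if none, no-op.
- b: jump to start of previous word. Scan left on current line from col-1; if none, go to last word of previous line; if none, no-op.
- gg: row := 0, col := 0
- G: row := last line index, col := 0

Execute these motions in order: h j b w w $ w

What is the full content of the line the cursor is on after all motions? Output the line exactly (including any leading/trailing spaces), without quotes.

Answer: grey snow pink moon

Derivation:
After 1 (h): row=0 col=0 char='_'
After 2 (j): row=1 col=0 char='s'
After 3 (b): row=0 col=8 char='l'
After 4 (w): row=1 col=0 char='s'
After 5 (w): row=1 col=6 char='s'
After 6 ($): row=1 col=14 char='d'
After 7 (w): row=2 col=0 char='g'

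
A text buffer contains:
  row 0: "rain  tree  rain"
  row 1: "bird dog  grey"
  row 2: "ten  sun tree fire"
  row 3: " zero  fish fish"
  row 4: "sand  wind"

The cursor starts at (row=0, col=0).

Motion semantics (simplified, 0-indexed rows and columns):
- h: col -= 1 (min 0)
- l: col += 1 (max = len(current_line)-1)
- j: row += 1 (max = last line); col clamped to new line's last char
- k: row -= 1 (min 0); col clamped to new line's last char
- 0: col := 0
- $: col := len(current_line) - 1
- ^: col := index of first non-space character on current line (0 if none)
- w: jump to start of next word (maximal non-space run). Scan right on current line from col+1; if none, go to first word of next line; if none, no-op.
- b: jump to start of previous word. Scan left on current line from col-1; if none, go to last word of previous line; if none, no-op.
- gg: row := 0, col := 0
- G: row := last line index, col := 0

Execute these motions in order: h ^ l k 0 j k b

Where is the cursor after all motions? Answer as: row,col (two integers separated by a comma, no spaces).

After 1 (h): row=0 col=0 char='r'
After 2 (^): row=0 col=0 char='r'
After 3 (l): row=0 col=1 char='a'
After 4 (k): row=0 col=1 char='a'
After 5 (0): row=0 col=0 char='r'
After 6 (j): row=1 col=0 char='b'
After 7 (k): row=0 col=0 char='r'
After 8 (b): row=0 col=0 char='r'

Answer: 0,0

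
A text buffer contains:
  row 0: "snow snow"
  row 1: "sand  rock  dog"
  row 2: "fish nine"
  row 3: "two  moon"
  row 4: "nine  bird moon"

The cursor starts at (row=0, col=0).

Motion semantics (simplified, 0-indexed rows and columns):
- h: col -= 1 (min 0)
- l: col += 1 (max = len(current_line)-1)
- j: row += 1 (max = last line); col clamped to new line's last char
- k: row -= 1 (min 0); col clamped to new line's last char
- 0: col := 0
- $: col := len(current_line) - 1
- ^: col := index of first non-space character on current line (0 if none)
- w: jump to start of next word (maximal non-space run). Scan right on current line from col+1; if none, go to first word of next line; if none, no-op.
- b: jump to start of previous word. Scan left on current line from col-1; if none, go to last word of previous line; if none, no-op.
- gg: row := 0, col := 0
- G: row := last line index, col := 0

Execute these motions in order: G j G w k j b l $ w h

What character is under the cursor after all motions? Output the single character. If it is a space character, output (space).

After 1 (G): row=4 col=0 char='n'
After 2 (j): row=4 col=0 char='n'
After 3 (G): row=4 col=0 char='n'
After 4 (w): row=4 col=6 char='b'
After 5 (k): row=3 col=6 char='o'
After 6 (j): row=4 col=6 char='b'
After 7 (b): row=4 col=0 char='n'
After 8 (l): row=4 col=1 char='i'
After 9 ($): row=4 col=14 char='n'
After 10 (w): row=4 col=14 char='n'
After 11 (h): row=4 col=13 char='o'

Answer: o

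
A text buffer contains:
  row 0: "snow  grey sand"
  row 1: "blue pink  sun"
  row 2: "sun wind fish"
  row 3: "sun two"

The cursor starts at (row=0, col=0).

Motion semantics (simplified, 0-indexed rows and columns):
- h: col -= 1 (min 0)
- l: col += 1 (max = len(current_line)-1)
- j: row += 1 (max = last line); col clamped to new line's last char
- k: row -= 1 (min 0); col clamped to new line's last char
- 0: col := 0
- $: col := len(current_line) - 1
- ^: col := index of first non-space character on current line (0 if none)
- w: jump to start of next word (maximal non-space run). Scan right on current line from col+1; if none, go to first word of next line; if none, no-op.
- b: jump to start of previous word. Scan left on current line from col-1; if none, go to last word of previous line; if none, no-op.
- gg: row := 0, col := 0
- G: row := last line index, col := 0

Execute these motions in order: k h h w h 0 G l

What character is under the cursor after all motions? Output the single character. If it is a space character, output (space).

After 1 (k): row=0 col=0 char='s'
After 2 (h): row=0 col=0 char='s'
After 3 (h): row=0 col=0 char='s'
After 4 (w): row=0 col=6 char='g'
After 5 (h): row=0 col=5 char='_'
After 6 (0): row=0 col=0 char='s'
After 7 (G): row=3 col=0 char='s'
After 8 (l): row=3 col=1 char='u'

Answer: u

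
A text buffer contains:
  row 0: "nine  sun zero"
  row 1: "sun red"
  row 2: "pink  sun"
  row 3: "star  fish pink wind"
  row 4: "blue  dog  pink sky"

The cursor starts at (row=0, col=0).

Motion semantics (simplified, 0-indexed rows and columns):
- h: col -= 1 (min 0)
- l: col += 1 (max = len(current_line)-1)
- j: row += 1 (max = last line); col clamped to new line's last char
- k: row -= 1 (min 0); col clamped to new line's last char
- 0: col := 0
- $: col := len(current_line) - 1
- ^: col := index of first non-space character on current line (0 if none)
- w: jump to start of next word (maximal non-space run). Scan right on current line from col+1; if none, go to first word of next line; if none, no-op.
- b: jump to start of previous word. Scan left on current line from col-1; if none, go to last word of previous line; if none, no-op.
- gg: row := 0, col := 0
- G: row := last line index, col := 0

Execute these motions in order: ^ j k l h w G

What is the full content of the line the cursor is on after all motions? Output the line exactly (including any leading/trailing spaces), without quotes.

After 1 (^): row=0 col=0 char='n'
After 2 (j): row=1 col=0 char='s'
After 3 (k): row=0 col=0 char='n'
After 4 (l): row=0 col=1 char='i'
After 5 (h): row=0 col=0 char='n'
After 6 (w): row=0 col=6 char='s'
After 7 (G): row=4 col=0 char='b'

Answer: blue  dog  pink sky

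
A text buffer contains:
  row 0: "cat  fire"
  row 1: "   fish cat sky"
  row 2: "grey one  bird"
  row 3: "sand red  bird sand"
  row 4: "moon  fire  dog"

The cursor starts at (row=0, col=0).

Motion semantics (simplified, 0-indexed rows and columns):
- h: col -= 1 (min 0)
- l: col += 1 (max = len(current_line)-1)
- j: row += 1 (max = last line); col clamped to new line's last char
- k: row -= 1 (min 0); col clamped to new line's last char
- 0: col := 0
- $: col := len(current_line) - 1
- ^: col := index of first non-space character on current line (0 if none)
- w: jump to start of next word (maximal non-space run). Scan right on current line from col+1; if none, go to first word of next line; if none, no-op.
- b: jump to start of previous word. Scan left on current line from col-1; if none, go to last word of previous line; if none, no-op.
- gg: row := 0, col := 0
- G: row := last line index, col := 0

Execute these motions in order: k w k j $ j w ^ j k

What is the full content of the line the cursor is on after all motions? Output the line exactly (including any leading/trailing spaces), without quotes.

Answer: sand red  bird sand

Derivation:
After 1 (k): row=0 col=0 char='c'
After 2 (w): row=0 col=5 char='f'
After 3 (k): row=0 col=5 char='f'
After 4 (j): row=1 col=5 char='s'
After 5 ($): row=1 col=14 char='y'
After 6 (j): row=2 col=13 char='d'
After 7 (w): row=3 col=0 char='s'
After 8 (^): row=3 col=0 char='s'
After 9 (j): row=4 col=0 char='m'
After 10 (k): row=3 col=0 char='s'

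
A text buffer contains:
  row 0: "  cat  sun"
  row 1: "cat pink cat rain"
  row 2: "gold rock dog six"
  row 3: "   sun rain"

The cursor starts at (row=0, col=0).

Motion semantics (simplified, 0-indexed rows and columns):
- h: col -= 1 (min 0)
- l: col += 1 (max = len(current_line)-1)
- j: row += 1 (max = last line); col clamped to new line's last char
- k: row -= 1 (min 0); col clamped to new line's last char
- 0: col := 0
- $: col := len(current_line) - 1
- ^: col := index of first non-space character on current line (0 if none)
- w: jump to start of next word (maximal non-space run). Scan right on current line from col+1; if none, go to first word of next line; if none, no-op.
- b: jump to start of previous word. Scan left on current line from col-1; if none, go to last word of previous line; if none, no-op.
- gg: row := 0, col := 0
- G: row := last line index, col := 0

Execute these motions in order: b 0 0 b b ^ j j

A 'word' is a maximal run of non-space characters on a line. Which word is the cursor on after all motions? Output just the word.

After 1 (b): row=0 col=0 char='_'
After 2 (0): row=0 col=0 char='_'
After 3 (0): row=0 col=0 char='_'
After 4 (b): row=0 col=0 char='_'
After 5 (b): row=0 col=0 char='_'
After 6 (^): row=0 col=2 char='c'
After 7 (j): row=1 col=2 char='t'
After 8 (j): row=2 col=2 char='l'

Answer: gold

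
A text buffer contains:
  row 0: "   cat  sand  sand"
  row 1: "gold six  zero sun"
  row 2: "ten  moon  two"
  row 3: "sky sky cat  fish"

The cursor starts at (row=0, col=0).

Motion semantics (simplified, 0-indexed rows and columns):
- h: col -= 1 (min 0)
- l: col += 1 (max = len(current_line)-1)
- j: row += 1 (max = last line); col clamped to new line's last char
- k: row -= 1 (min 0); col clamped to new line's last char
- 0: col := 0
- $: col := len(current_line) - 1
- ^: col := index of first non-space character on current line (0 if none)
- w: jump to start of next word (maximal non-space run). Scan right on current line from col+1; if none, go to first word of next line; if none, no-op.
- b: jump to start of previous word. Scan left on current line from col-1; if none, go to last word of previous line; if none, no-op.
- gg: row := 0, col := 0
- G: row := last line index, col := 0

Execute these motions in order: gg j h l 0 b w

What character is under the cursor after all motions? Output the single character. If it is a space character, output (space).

Answer: g

Derivation:
After 1 (gg): row=0 col=0 char='_'
After 2 (j): row=1 col=0 char='g'
After 3 (h): row=1 col=0 char='g'
After 4 (l): row=1 col=1 char='o'
After 5 (0): row=1 col=0 char='g'
After 6 (b): row=0 col=14 char='s'
After 7 (w): row=1 col=0 char='g'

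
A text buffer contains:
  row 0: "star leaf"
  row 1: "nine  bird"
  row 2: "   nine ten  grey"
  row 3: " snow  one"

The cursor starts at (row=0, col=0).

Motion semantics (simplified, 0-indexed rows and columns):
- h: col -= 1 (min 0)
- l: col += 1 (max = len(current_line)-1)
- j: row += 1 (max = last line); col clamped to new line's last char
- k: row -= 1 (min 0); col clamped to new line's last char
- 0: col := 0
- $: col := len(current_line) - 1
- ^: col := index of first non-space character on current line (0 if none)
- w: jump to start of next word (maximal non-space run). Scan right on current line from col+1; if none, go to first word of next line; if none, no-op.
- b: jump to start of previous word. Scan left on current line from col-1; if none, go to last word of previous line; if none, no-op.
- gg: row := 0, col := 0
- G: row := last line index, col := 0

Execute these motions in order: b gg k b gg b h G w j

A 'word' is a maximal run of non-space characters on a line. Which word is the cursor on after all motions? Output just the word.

Answer: snow

Derivation:
After 1 (b): row=0 col=0 char='s'
After 2 (gg): row=0 col=0 char='s'
After 3 (k): row=0 col=0 char='s'
After 4 (b): row=0 col=0 char='s'
After 5 (gg): row=0 col=0 char='s'
After 6 (b): row=0 col=0 char='s'
After 7 (h): row=0 col=0 char='s'
After 8 (G): row=3 col=0 char='_'
After 9 (w): row=3 col=1 char='s'
After 10 (j): row=3 col=1 char='s'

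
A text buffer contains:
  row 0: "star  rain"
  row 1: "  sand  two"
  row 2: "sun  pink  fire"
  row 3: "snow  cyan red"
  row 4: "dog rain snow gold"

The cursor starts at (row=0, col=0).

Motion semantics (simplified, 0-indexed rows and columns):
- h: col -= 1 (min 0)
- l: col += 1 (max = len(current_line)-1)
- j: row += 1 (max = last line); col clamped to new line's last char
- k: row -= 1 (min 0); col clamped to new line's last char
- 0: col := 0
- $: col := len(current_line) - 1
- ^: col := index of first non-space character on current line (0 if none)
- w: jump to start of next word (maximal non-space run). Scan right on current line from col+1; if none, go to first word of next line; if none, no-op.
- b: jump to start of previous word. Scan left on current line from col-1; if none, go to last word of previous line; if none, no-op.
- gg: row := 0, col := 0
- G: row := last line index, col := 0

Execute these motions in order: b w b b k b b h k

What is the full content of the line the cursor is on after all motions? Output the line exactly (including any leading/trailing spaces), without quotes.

Answer: star  rain

Derivation:
After 1 (b): row=0 col=0 char='s'
After 2 (w): row=0 col=6 char='r'
After 3 (b): row=0 col=0 char='s'
After 4 (b): row=0 col=0 char='s'
After 5 (k): row=0 col=0 char='s'
After 6 (b): row=0 col=0 char='s'
After 7 (b): row=0 col=0 char='s'
After 8 (h): row=0 col=0 char='s'
After 9 (k): row=0 col=0 char='s'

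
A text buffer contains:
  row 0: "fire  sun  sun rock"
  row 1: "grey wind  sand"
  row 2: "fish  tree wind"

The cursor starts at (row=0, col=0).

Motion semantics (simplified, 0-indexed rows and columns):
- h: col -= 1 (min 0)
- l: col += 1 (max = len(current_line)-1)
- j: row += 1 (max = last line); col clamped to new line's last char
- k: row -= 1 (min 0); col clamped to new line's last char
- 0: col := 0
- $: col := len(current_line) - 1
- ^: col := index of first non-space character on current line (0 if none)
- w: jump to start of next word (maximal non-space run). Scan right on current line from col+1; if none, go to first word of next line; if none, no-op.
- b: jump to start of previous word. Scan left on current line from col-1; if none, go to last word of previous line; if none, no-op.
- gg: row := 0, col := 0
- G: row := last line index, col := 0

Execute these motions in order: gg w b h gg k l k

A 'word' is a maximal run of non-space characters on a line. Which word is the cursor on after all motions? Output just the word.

After 1 (gg): row=0 col=0 char='f'
After 2 (w): row=0 col=6 char='s'
After 3 (b): row=0 col=0 char='f'
After 4 (h): row=0 col=0 char='f'
After 5 (gg): row=0 col=0 char='f'
After 6 (k): row=0 col=0 char='f'
After 7 (l): row=0 col=1 char='i'
After 8 (k): row=0 col=1 char='i'

Answer: fire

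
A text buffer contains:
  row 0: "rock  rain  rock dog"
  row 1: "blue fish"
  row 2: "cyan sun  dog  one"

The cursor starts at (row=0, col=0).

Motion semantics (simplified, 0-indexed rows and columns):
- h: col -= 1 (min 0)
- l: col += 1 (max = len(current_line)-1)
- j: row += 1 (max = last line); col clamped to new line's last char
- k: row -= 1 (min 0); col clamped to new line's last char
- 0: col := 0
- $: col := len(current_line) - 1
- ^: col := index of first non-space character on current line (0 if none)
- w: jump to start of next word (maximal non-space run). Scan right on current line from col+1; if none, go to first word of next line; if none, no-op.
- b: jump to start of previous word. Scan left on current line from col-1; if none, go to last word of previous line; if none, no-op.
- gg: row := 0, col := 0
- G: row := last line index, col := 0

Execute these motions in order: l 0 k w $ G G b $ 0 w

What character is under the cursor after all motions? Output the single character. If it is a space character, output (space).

Answer: f

Derivation:
After 1 (l): row=0 col=1 char='o'
After 2 (0): row=0 col=0 char='r'
After 3 (k): row=0 col=0 char='r'
After 4 (w): row=0 col=6 char='r'
After 5 ($): row=0 col=19 char='g'
After 6 (G): row=2 col=0 char='c'
After 7 (G): row=2 col=0 char='c'
After 8 (b): row=1 col=5 char='f'
After 9 ($): row=1 col=8 char='h'
After 10 (0): row=1 col=0 char='b'
After 11 (w): row=1 col=5 char='f'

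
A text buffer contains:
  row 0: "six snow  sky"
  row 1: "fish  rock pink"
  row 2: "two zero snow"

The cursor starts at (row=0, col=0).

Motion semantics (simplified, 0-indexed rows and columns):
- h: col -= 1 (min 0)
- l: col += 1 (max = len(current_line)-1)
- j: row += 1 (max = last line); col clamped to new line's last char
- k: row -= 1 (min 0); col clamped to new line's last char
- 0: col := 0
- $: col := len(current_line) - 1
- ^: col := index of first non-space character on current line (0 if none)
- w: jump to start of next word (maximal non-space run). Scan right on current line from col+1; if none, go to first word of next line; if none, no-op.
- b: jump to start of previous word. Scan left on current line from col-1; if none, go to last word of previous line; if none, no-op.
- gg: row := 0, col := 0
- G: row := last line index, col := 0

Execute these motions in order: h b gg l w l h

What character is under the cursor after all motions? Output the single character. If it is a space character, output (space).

Answer: s

Derivation:
After 1 (h): row=0 col=0 char='s'
After 2 (b): row=0 col=0 char='s'
After 3 (gg): row=0 col=0 char='s'
After 4 (l): row=0 col=1 char='i'
After 5 (w): row=0 col=4 char='s'
After 6 (l): row=0 col=5 char='n'
After 7 (h): row=0 col=4 char='s'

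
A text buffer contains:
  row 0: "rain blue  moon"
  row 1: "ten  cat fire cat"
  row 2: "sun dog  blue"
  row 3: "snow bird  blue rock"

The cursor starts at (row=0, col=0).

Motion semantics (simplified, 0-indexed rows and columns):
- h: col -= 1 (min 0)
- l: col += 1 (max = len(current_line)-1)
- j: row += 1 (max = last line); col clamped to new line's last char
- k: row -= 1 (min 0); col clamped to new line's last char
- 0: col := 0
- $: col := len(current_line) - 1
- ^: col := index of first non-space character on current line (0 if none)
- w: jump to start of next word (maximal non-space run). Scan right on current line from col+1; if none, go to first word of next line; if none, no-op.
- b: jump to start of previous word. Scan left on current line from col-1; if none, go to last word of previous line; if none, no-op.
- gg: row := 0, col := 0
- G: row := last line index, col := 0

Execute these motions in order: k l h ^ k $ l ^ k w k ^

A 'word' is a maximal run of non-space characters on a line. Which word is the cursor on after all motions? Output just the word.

After 1 (k): row=0 col=0 char='r'
After 2 (l): row=0 col=1 char='a'
After 3 (h): row=0 col=0 char='r'
After 4 (^): row=0 col=0 char='r'
After 5 (k): row=0 col=0 char='r'
After 6 ($): row=0 col=14 char='n'
After 7 (l): row=0 col=14 char='n'
After 8 (^): row=0 col=0 char='r'
After 9 (k): row=0 col=0 char='r'
After 10 (w): row=0 col=5 char='b'
After 11 (k): row=0 col=5 char='b'
After 12 (^): row=0 col=0 char='r'

Answer: rain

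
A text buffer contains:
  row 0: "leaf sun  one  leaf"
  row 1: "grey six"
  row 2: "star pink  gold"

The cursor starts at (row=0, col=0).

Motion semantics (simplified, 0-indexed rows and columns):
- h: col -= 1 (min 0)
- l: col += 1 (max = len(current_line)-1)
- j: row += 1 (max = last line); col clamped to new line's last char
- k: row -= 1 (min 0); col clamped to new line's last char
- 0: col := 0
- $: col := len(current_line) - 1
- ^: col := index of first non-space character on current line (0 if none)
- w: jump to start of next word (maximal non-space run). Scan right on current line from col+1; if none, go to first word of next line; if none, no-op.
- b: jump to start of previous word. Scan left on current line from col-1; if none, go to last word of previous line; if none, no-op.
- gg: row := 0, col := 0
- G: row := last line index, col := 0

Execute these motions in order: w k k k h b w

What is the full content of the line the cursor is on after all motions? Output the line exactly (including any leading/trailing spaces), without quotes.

Answer: leaf sun  one  leaf

Derivation:
After 1 (w): row=0 col=5 char='s'
After 2 (k): row=0 col=5 char='s'
After 3 (k): row=0 col=5 char='s'
After 4 (k): row=0 col=5 char='s'
After 5 (h): row=0 col=4 char='_'
After 6 (b): row=0 col=0 char='l'
After 7 (w): row=0 col=5 char='s'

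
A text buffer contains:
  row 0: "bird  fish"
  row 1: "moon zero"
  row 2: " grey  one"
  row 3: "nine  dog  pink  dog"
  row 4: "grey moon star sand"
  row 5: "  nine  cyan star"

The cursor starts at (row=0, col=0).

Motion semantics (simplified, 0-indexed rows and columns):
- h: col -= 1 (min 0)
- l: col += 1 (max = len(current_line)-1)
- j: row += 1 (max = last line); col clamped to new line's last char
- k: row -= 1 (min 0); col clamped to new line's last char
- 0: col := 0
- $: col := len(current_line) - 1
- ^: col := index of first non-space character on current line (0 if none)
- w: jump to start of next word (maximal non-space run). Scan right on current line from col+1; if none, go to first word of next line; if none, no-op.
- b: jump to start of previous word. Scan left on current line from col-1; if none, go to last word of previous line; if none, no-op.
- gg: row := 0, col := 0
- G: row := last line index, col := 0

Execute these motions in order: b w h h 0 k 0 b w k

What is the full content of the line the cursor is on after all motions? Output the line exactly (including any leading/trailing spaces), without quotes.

Answer: bird  fish

Derivation:
After 1 (b): row=0 col=0 char='b'
After 2 (w): row=0 col=6 char='f'
After 3 (h): row=0 col=5 char='_'
After 4 (h): row=0 col=4 char='_'
After 5 (0): row=0 col=0 char='b'
After 6 (k): row=0 col=0 char='b'
After 7 (0): row=0 col=0 char='b'
After 8 (b): row=0 col=0 char='b'
After 9 (w): row=0 col=6 char='f'
After 10 (k): row=0 col=6 char='f'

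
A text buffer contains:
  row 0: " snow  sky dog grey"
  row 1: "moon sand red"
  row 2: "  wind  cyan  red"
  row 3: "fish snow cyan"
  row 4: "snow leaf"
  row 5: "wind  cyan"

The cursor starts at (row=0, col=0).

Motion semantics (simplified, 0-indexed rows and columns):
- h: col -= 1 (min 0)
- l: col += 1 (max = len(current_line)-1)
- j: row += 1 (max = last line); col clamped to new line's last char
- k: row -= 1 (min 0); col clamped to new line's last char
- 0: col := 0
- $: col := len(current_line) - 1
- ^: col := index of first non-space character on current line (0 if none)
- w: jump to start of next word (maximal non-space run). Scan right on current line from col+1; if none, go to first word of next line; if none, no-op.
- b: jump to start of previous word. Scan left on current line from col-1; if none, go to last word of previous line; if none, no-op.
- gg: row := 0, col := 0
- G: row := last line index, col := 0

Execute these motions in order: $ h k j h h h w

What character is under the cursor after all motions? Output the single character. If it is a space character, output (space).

After 1 ($): row=0 col=18 char='y'
After 2 (h): row=0 col=17 char='e'
After 3 (k): row=0 col=17 char='e'
After 4 (j): row=1 col=12 char='d'
After 5 (h): row=1 col=11 char='e'
After 6 (h): row=1 col=10 char='r'
After 7 (h): row=1 col=9 char='_'
After 8 (w): row=1 col=10 char='r'

Answer: r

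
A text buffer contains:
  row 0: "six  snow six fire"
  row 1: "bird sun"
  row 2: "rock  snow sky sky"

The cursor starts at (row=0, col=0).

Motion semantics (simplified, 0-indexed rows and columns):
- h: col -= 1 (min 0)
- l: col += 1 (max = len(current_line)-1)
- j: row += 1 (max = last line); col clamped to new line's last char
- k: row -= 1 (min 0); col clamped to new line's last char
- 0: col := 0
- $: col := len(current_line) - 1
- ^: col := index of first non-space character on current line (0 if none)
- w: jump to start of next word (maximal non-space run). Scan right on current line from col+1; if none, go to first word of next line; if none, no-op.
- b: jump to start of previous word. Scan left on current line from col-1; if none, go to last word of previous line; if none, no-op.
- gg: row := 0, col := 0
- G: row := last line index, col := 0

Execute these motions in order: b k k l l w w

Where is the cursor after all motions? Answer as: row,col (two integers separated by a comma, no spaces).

After 1 (b): row=0 col=0 char='s'
After 2 (k): row=0 col=0 char='s'
After 3 (k): row=0 col=0 char='s'
After 4 (l): row=0 col=1 char='i'
After 5 (l): row=0 col=2 char='x'
After 6 (w): row=0 col=5 char='s'
After 7 (w): row=0 col=10 char='s'

Answer: 0,10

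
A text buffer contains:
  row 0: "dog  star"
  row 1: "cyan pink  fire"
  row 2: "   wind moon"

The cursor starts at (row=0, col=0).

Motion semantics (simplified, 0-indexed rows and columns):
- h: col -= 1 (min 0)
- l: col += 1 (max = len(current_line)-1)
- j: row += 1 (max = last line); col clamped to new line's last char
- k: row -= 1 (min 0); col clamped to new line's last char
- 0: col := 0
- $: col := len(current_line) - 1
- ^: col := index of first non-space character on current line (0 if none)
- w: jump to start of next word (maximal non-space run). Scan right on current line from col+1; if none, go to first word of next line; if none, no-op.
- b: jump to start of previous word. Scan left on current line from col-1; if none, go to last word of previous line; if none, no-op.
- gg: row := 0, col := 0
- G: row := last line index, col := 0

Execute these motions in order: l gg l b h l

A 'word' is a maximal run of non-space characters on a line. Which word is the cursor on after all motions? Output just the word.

After 1 (l): row=0 col=1 char='o'
After 2 (gg): row=0 col=0 char='d'
After 3 (l): row=0 col=1 char='o'
After 4 (b): row=0 col=0 char='d'
After 5 (h): row=0 col=0 char='d'
After 6 (l): row=0 col=1 char='o'

Answer: dog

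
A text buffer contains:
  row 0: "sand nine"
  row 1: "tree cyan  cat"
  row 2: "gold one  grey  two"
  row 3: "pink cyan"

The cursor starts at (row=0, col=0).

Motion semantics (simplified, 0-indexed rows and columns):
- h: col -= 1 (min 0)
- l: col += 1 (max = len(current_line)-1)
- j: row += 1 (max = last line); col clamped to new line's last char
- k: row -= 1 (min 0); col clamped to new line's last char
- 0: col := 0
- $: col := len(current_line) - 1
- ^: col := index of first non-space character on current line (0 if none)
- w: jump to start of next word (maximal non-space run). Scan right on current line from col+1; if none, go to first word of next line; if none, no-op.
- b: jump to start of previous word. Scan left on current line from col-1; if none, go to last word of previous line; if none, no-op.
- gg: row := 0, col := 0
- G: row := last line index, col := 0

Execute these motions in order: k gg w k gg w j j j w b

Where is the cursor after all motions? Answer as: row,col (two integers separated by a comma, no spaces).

After 1 (k): row=0 col=0 char='s'
After 2 (gg): row=0 col=0 char='s'
After 3 (w): row=0 col=5 char='n'
After 4 (k): row=0 col=5 char='n'
After 5 (gg): row=0 col=0 char='s'
After 6 (w): row=0 col=5 char='n'
After 7 (j): row=1 col=5 char='c'
After 8 (j): row=2 col=5 char='o'
After 9 (j): row=3 col=5 char='c'
After 10 (w): row=3 col=5 char='c'
After 11 (b): row=3 col=0 char='p'

Answer: 3,0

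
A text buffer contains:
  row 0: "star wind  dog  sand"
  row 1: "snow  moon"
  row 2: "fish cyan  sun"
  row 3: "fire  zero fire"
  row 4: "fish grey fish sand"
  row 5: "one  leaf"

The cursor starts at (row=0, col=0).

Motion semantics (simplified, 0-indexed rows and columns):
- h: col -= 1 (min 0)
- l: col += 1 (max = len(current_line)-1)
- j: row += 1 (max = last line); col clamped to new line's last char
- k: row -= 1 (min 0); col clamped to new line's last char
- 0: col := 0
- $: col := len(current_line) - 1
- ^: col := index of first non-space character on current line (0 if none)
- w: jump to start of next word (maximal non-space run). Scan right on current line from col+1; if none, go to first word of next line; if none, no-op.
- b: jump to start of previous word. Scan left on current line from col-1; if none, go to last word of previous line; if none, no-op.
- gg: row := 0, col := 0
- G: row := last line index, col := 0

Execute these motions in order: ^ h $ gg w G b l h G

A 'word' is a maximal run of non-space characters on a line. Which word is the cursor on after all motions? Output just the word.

After 1 (^): row=0 col=0 char='s'
After 2 (h): row=0 col=0 char='s'
After 3 ($): row=0 col=19 char='d'
After 4 (gg): row=0 col=0 char='s'
After 5 (w): row=0 col=5 char='w'
After 6 (G): row=5 col=0 char='o'
After 7 (b): row=4 col=15 char='s'
After 8 (l): row=4 col=16 char='a'
After 9 (h): row=4 col=15 char='s'
After 10 (G): row=5 col=0 char='o'

Answer: one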